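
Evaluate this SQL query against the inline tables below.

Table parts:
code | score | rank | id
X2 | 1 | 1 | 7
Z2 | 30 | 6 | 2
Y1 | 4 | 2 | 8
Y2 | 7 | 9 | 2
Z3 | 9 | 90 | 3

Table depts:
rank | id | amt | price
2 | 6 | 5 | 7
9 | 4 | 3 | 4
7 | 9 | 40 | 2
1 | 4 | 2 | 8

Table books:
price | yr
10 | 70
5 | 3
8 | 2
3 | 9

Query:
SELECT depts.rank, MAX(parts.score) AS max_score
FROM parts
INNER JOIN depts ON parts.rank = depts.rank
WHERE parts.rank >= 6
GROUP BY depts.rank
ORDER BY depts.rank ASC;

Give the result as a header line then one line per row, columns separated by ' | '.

After JOIN depts (3 rows):
parts.code | parts.score | parts.rank | parts.id | depts.rank | depts.id | depts.amt | depts.price
X2 | 1 | 1 | 7 | 1 | 4 | 2 | 8
Y1 | 4 | 2 | 8 | 2 | 6 | 5 | 7
Y2 | 7 | 9 | 2 | 9 | 4 | 3 | 4
After WHERE (1 rows):
parts.code | parts.score | parts.rank | parts.id | depts.rank | depts.id | depts.amt | depts.price
Y2 | 7 | 9 | 2 | 9 | 4 | 3 | 4
After GROUP BY (1 rows):
depts.rank | max_score
9 | 7
After ORDER BY (1 rows):
depts.rank | max_score
9 | 7

== RESULT ==
depts.rank | max_score
9 | 7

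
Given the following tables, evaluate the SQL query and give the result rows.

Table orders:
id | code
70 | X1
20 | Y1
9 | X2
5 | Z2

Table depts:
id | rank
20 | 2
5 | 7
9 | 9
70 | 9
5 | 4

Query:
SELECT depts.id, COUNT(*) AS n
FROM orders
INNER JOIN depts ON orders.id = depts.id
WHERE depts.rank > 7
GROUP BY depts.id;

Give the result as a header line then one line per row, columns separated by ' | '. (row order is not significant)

After JOIN depts (5 rows):
orders.id | orders.code | depts.id | depts.rank
70 | X1 | 70 | 9
20 | Y1 | 20 | 2
9 | X2 | 9 | 9
5 | Z2 | 5 | 7
5 | Z2 | 5 | 4
After WHERE (2 rows):
orders.id | orders.code | depts.id | depts.rank
70 | X1 | 70 | 9
9 | X2 | 9 | 9
After GROUP BY (2 rows):
depts.id | n
70 | 1
9 | 1

== RESULT ==
depts.id | n
70 | 1
9 | 1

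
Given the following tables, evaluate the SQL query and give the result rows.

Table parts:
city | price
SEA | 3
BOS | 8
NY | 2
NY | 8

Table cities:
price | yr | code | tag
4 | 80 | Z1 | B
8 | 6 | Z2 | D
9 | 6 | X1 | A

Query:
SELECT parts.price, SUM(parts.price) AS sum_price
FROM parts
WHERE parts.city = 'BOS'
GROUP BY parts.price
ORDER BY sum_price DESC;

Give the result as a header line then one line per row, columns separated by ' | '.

After WHERE (1 rows):
parts.city | parts.price
BOS | 8
After GROUP BY (1 rows):
parts.price | sum_price
8 | 8
After ORDER BY (1 rows):
parts.price | sum_price
8 | 8

== RESULT ==
parts.price | sum_price
8 | 8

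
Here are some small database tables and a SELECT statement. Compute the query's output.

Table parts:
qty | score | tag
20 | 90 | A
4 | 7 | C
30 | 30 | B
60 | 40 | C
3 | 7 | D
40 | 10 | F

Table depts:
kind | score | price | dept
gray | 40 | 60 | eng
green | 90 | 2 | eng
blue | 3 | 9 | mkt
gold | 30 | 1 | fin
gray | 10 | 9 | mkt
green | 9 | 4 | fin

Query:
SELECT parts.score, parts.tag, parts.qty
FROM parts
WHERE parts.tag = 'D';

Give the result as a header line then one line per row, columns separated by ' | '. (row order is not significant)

== RESULT ==
parts.score | parts.tag | parts.qty
7 | D | 3

Derivation:
After WHERE (1 rows):
parts.qty | parts.score | parts.tag
3 | 7 | D
After SELECT (1 rows):
parts.score | parts.tag | parts.qty
7 | D | 3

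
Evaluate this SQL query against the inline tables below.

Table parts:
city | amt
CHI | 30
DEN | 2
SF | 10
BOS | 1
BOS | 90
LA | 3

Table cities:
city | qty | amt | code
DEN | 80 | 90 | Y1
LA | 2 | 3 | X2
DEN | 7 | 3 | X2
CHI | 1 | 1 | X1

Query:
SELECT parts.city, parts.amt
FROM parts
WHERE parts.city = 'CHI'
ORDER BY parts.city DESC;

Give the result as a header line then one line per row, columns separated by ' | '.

After WHERE (1 rows):
parts.city | parts.amt
CHI | 30
After SELECT (1 rows):
parts.city | parts.amt
CHI | 30
After ORDER BY (1 rows):
parts.city | parts.amt
CHI | 30

== RESULT ==
parts.city | parts.amt
CHI | 30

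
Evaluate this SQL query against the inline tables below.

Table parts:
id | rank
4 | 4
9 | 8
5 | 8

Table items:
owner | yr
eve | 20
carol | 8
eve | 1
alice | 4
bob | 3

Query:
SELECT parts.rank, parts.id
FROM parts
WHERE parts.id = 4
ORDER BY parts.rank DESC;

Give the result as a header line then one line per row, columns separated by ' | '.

After WHERE (1 rows):
parts.id | parts.rank
4 | 4
After SELECT (1 rows):
parts.rank | parts.id
4 | 4
After ORDER BY (1 rows):
parts.rank | parts.id
4 | 4

== RESULT ==
parts.rank | parts.id
4 | 4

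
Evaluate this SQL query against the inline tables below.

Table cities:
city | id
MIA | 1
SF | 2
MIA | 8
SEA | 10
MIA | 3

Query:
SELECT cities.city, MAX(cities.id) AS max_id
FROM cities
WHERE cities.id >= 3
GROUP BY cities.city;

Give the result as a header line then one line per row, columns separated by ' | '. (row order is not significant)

== RESULT ==
cities.city | max_id
MIA | 8
SEA | 10

Derivation:
After WHERE (3 rows):
cities.city | cities.id
MIA | 8
SEA | 10
MIA | 3
After GROUP BY (2 rows):
cities.city | max_id
MIA | 8
SEA | 10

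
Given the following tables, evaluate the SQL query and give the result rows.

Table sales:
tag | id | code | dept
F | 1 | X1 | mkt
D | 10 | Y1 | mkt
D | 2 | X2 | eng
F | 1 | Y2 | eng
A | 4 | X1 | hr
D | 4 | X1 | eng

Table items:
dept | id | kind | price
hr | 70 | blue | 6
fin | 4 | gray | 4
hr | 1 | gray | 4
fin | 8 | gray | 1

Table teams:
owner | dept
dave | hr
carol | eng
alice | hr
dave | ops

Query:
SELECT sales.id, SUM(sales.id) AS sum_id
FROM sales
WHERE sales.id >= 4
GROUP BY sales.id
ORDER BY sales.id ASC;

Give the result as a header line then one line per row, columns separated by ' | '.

After WHERE (3 rows):
sales.tag | sales.id | sales.code | sales.dept
D | 10 | Y1 | mkt
A | 4 | X1 | hr
D | 4 | X1 | eng
After GROUP BY (2 rows):
sales.id | sum_id
10 | 10
4 | 8
After ORDER BY (2 rows):
sales.id | sum_id
4 | 8
10 | 10

== RESULT ==
sales.id | sum_id
4 | 8
10 | 10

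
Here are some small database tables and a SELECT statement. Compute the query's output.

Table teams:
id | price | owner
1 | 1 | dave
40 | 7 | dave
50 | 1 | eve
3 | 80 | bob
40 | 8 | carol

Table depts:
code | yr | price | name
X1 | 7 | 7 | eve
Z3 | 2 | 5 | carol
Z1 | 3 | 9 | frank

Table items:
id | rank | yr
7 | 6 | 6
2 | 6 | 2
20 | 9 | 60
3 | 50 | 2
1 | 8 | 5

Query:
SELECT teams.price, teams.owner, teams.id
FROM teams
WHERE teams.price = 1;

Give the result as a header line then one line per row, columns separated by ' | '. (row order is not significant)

== RESULT ==
teams.price | teams.owner | teams.id
1 | dave | 1
1 | eve | 50

Derivation:
After WHERE (2 rows):
teams.id | teams.price | teams.owner
1 | 1 | dave
50 | 1 | eve
After SELECT (2 rows):
teams.price | teams.owner | teams.id
1 | dave | 1
1 | eve | 50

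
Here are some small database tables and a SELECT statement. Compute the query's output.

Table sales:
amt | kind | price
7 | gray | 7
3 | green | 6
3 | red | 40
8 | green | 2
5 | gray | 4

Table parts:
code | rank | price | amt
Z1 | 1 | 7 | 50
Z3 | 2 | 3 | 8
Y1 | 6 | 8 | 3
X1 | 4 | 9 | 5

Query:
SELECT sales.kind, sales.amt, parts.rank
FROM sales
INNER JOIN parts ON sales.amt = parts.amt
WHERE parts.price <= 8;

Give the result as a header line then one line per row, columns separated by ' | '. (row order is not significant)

After JOIN parts (4 rows):
sales.amt | sales.kind | sales.price | parts.code | parts.rank | parts.price | parts.amt
3 | green | 6 | Y1 | 6 | 8 | 3
3 | red | 40 | Y1 | 6 | 8 | 3
8 | green | 2 | Z3 | 2 | 3 | 8
5 | gray | 4 | X1 | 4 | 9 | 5
After WHERE (3 rows):
sales.amt | sales.kind | sales.price | parts.code | parts.rank | parts.price | parts.amt
3 | green | 6 | Y1 | 6 | 8 | 3
3 | red | 40 | Y1 | 6 | 8 | 3
8 | green | 2 | Z3 | 2 | 3 | 8
After SELECT (3 rows):
sales.kind | sales.amt | parts.rank
green | 3 | 6
red | 3 | 6
green | 8 | 2

== RESULT ==
sales.kind | sales.amt | parts.rank
green | 3 | 6
red | 3 | 6
green | 8 | 2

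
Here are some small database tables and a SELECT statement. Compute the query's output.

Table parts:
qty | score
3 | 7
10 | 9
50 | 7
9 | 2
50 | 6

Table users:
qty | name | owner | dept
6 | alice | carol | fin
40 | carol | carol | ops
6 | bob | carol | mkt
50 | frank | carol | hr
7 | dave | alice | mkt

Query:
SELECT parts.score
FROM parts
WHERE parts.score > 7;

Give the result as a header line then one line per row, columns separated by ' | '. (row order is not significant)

== RESULT ==
parts.score
9

Derivation:
After WHERE (1 rows):
parts.qty | parts.score
10 | 9
After SELECT (1 rows):
parts.score
9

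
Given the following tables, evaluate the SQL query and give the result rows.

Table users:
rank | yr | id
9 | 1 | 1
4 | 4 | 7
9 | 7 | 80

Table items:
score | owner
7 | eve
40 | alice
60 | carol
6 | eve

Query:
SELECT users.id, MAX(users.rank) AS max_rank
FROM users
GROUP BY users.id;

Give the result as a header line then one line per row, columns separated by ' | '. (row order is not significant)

After GROUP BY (3 rows):
users.id | max_rank
1 | 9
7 | 4
80 | 9

== RESULT ==
users.id | max_rank
1 | 9
7 | 4
80 | 9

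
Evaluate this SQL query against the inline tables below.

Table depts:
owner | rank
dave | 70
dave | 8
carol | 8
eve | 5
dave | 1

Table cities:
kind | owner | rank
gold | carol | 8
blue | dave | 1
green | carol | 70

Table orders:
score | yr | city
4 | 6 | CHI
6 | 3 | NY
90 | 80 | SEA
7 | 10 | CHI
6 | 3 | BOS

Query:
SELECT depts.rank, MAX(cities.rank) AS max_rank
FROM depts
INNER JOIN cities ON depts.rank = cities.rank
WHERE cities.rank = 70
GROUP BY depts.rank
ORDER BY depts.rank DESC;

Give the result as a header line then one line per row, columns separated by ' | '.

== RESULT ==
depts.rank | max_rank
70 | 70

Derivation:
After JOIN cities (4 rows):
depts.owner | depts.rank | cities.kind | cities.owner | cities.rank
dave | 70 | green | carol | 70
dave | 8 | gold | carol | 8
carol | 8 | gold | carol | 8
dave | 1 | blue | dave | 1
After WHERE (1 rows):
depts.owner | depts.rank | cities.kind | cities.owner | cities.rank
dave | 70 | green | carol | 70
After GROUP BY (1 rows):
depts.rank | max_rank
70 | 70
After ORDER BY (1 rows):
depts.rank | max_rank
70 | 70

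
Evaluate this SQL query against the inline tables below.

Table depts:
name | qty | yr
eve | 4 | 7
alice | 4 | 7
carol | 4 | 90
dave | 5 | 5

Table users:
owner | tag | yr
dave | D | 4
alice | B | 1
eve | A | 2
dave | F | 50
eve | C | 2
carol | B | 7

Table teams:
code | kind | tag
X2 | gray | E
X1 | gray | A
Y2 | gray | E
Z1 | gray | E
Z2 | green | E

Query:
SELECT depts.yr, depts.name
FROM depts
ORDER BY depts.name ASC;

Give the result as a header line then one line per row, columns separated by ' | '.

After SELECT (4 rows):
depts.yr | depts.name
7 | eve
7 | alice
90 | carol
5 | dave
After ORDER BY (4 rows):
depts.yr | depts.name
7 | alice
90 | carol
5 | dave
7 | eve

== RESULT ==
depts.yr | depts.name
7 | alice
90 | carol
5 | dave
7 | eve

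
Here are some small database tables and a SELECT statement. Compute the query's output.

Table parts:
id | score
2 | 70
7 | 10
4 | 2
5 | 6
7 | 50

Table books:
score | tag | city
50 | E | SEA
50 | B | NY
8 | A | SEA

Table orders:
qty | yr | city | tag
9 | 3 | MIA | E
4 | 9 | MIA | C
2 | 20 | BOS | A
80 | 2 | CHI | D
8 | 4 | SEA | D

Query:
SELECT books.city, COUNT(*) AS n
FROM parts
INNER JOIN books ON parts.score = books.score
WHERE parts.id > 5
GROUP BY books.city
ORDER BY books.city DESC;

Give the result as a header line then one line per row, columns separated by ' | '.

After JOIN books (2 rows):
parts.id | parts.score | books.score | books.tag | books.city
7 | 50 | 50 | E | SEA
7 | 50 | 50 | B | NY
After WHERE (2 rows):
parts.id | parts.score | books.score | books.tag | books.city
7 | 50 | 50 | E | SEA
7 | 50 | 50 | B | NY
After GROUP BY (2 rows):
books.city | n
SEA | 1
NY | 1
After ORDER BY (2 rows):
books.city | n
SEA | 1
NY | 1

== RESULT ==
books.city | n
SEA | 1
NY | 1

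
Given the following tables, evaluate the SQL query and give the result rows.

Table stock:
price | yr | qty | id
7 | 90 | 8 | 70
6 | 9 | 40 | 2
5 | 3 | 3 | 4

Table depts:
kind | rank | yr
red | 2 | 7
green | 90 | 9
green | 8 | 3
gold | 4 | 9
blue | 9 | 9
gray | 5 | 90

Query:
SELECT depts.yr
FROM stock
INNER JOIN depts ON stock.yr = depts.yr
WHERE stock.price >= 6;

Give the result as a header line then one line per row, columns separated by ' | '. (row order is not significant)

After JOIN depts (5 rows):
stock.price | stock.yr | stock.qty | stock.id | depts.kind | depts.rank | depts.yr
7 | 90 | 8 | 70 | gray | 5 | 90
6 | 9 | 40 | 2 | green | 90 | 9
6 | 9 | 40 | 2 | gold | 4 | 9
6 | 9 | 40 | 2 | blue | 9 | 9
5 | 3 | 3 | 4 | green | 8 | 3
After WHERE (4 rows):
stock.price | stock.yr | stock.qty | stock.id | depts.kind | depts.rank | depts.yr
7 | 90 | 8 | 70 | gray | 5 | 90
6 | 9 | 40 | 2 | green | 90 | 9
6 | 9 | 40 | 2 | gold | 4 | 9
6 | 9 | 40 | 2 | blue | 9 | 9
After SELECT (4 rows):
depts.yr
90
9
9
9

== RESULT ==
depts.yr
90
9
9
9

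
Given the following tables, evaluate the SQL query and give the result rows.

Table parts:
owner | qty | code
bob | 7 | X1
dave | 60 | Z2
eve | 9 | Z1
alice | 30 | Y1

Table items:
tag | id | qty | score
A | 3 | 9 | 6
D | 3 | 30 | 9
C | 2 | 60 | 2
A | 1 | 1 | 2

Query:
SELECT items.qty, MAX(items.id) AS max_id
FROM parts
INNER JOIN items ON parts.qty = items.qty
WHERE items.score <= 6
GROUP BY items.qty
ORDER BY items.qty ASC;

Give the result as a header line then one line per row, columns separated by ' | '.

After JOIN items (3 rows):
parts.owner | parts.qty | parts.code | items.tag | items.id | items.qty | items.score
dave | 60 | Z2 | C | 2 | 60 | 2
eve | 9 | Z1 | A | 3 | 9 | 6
alice | 30 | Y1 | D | 3 | 30 | 9
After WHERE (2 rows):
parts.owner | parts.qty | parts.code | items.tag | items.id | items.qty | items.score
dave | 60 | Z2 | C | 2 | 60 | 2
eve | 9 | Z1 | A | 3 | 9 | 6
After GROUP BY (2 rows):
items.qty | max_id
60 | 2
9 | 3
After ORDER BY (2 rows):
items.qty | max_id
9 | 3
60 | 2

== RESULT ==
items.qty | max_id
9 | 3
60 | 2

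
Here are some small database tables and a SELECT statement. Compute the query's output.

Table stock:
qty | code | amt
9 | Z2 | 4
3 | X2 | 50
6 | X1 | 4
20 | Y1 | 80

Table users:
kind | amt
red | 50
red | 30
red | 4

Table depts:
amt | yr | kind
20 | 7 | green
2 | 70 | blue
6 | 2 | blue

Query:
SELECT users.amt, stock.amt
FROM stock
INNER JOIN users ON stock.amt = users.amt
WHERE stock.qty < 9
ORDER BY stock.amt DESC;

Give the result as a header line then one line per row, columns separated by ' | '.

== RESULT ==
users.amt | stock.amt
50 | 50
4 | 4

Derivation:
After JOIN users (3 rows):
stock.qty | stock.code | stock.amt | users.kind | users.amt
9 | Z2 | 4 | red | 4
3 | X2 | 50 | red | 50
6 | X1 | 4 | red | 4
After WHERE (2 rows):
stock.qty | stock.code | stock.amt | users.kind | users.amt
3 | X2 | 50 | red | 50
6 | X1 | 4 | red | 4
After SELECT (2 rows):
users.amt | stock.amt
50 | 50
4 | 4
After ORDER BY (2 rows):
users.amt | stock.amt
50 | 50
4 | 4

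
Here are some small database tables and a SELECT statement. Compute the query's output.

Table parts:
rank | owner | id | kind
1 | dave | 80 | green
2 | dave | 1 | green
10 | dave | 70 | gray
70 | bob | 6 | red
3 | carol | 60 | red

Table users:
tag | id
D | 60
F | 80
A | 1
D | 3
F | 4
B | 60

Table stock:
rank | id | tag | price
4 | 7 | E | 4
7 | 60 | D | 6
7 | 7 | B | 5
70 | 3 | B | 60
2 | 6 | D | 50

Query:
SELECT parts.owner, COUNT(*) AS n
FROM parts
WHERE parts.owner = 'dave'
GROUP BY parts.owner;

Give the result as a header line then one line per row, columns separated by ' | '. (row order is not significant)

== RESULT ==
parts.owner | n
dave | 3

Derivation:
After WHERE (3 rows):
parts.rank | parts.owner | parts.id | parts.kind
1 | dave | 80 | green
2 | dave | 1 | green
10 | dave | 70 | gray
After GROUP BY (1 rows):
parts.owner | n
dave | 3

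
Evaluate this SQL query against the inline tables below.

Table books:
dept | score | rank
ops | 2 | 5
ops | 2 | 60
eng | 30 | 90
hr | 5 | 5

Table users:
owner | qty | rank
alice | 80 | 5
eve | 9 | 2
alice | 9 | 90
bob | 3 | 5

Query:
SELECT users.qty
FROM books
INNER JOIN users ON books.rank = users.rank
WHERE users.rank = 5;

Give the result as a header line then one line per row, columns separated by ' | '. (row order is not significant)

== RESULT ==
users.qty
80
3
80
3

Derivation:
After JOIN users (5 rows):
books.dept | books.score | books.rank | users.owner | users.qty | users.rank
ops | 2 | 5 | alice | 80 | 5
ops | 2 | 5 | bob | 3 | 5
eng | 30 | 90 | alice | 9 | 90
hr | 5 | 5 | alice | 80 | 5
hr | 5 | 5 | bob | 3 | 5
After WHERE (4 rows):
books.dept | books.score | books.rank | users.owner | users.qty | users.rank
ops | 2 | 5 | alice | 80 | 5
ops | 2 | 5 | bob | 3 | 5
hr | 5 | 5 | alice | 80 | 5
hr | 5 | 5 | bob | 3 | 5
After SELECT (4 rows):
users.qty
80
3
80
3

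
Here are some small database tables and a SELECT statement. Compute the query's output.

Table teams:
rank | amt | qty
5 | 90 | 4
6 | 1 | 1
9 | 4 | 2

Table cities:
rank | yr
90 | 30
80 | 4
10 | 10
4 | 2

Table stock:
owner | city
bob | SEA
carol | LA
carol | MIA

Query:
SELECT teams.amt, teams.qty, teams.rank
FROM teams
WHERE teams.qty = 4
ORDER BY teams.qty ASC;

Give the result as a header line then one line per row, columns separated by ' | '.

After WHERE (1 rows):
teams.rank | teams.amt | teams.qty
5 | 90 | 4
After SELECT (1 rows):
teams.amt | teams.qty | teams.rank
90 | 4 | 5
After ORDER BY (1 rows):
teams.amt | teams.qty | teams.rank
90 | 4 | 5

== RESULT ==
teams.amt | teams.qty | teams.rank
90 | 4 | 5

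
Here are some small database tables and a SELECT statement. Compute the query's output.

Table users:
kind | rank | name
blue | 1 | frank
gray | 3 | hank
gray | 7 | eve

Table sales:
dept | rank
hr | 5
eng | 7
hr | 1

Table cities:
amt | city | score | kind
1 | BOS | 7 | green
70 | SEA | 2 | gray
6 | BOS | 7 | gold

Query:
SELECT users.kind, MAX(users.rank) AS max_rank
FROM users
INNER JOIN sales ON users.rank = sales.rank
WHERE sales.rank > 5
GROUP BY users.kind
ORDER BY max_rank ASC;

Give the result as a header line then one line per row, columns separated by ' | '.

== RESULT ==
users.kind | max_rank
gray | 7

Derivation:
After JOIN sales (2 rows):
users.kind | users.rank | users.name | sales.dept | sales.rank
blue | 1 | frank | hr | 1
gray | 7 | eve | eng | 7
After WHERE (1 rows):
users.kind | users.rank | users.name | sales.dept | sales.rank
gray | 7 | eve | eng | 7
After GROUP BY (1 rows):
users.kind | max_rank
gray | 7
After ORDER BY (1 rows):
users.kind | max_rank
gray | 7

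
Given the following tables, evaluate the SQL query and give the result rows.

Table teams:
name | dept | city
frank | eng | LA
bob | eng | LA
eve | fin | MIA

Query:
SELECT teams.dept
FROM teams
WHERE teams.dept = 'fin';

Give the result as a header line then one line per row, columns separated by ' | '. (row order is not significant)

After WHERE (1 rows):
teams.name | teams.dept | teams.city
eve | fin | MIA
After SELECT (1 rows):
teams.dept
fin

== RESULT ==
teams.dept
fin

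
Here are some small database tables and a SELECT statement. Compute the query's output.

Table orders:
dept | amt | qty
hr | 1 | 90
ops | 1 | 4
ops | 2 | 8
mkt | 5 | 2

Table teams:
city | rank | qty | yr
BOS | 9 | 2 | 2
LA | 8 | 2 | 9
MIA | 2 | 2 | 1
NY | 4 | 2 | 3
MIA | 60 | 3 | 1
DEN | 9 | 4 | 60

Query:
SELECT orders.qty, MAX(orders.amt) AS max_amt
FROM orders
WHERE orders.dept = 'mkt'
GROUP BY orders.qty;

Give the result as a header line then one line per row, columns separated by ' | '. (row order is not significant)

After WHERE (1 rows):
orders.dept | orders.amt | orders.qty
mkt | 5 | 2
After GROUP BY (1 rows):
orders.qty | max_amt
2 | 5

== RESULT ==
orders.qty | max_amt
2 | 5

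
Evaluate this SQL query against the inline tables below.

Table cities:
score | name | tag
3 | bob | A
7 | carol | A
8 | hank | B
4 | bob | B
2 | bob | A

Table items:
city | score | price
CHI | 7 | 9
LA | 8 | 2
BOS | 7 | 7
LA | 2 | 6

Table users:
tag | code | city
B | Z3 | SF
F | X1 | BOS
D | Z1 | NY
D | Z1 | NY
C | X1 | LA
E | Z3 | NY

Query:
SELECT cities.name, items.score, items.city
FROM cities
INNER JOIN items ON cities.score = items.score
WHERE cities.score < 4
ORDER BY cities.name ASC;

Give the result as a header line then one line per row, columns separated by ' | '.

== RESULT ==
cities.name | items.score | items.city
bob | 2 | LA

Derivation:
After JOIN items (4 rows):
cities.score | cities.name | cities.tag | items.city | items.score | items.price
7 | carol | A | CHI | 7 | 9
7 | carol | A | BOS | 7 | 7
8 | hank | B | LA | 8 | 2
2 | bob | A | LA | 2 | 6
After WHERE (1 rows):
cities.score | cities.name | cities.tag | items.city | items.score | items.price
2 | bob | A | LA | 2 | 6
After SELECT (1 rows):
cities.name | items.score | items.city
bob | 2 | LA
After ORDER BY (1 rows):
cities.name | items.score | items.city
bob | 2 | LA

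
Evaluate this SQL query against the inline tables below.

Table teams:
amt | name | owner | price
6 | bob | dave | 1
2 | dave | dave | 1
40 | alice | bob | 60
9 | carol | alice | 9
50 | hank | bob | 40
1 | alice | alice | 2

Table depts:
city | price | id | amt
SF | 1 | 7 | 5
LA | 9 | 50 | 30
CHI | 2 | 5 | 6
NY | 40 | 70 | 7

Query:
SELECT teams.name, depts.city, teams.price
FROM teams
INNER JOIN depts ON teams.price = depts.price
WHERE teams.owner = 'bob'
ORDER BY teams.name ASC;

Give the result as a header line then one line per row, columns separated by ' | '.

== RESULT ==
teams.name | depts.city | teams.price
hank | NY | 40

Derivation:
After JOIN depts (5 rows):
teams.amt | teams.name | teams.owner | teams.price | depts.city | depts.price | depts.id | depts.amt
6 | bob | dave | 1 | SF | 1 | 7 | 5
2 | dave | dave | 1 | SF | 1 | 7 | 5
9 | carol | alice | 9 | LA | 9 | 50 | 30
50 | hank | bob | 40 | NY | 40 | 70 | 7
1 | alice | alice | 2 | CHI | 2 | 5 | 6
After WHERE (1 rows):
teams.amt | teams.name | teams.owner | teams.price | depts.city | depts.price | depts.id | depts.amt
50 | hank | bob | 40 | NY | 40 | 70 | 7
After SELECT (1 rows):
teams.name | depts.city | teams.price
hank | NY | 40
After ORDER BY (1 rows):
teams.name | depts.city | teams.price
hank | NY | 40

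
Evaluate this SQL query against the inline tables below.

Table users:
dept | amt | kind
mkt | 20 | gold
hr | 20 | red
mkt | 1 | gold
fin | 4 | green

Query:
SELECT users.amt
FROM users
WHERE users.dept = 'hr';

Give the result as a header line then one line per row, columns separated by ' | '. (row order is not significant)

After WHERE (1 rows):
users.dept | users.amt | users.kind
hr | 20 | red
After SELECT (1 rows):
users.amt
20

== RESULT ==
users.amt
20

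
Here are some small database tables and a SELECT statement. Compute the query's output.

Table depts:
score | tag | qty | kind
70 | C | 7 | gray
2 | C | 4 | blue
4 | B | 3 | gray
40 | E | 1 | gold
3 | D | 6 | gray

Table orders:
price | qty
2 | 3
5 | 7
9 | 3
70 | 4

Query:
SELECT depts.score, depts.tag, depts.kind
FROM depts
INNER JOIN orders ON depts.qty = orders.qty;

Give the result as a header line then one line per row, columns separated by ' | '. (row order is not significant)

== RESULT ==
depts.score | depts.tag | depts.kind
70 | C | gray
2 | C | blue
4 | B | gray
4 | B | gray

Derivation:
After JOIN orders (4 rows):
depts.score | depts.tag | depts.qty | depts.kind | orders.price | orders.qty
70 | C | 7 | gray | 5 | 7
2 | C | 4 | blue | 70 | 4
4 | B | 3 | gray | 2 | 3
4 | B | 3 | gray | 9 | 3
After SELECT (4 rows):
depts.score | depts.tag | depts.kind
70 | C | gray
2 | C | blue
4 | B | gray
4 | B | gray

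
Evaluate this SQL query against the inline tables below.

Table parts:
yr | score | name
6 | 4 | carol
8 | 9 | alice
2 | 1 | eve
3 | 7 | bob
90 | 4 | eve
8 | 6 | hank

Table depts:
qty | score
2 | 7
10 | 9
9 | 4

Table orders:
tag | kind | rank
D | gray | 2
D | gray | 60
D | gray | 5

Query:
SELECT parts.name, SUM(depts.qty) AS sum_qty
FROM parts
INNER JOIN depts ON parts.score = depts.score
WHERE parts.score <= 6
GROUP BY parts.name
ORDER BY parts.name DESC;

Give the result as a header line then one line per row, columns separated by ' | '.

== RESULT ==
parts.name | sum_qty
eve | 9
carol | 9

Derivation:
After JOIN depts (4 rows):
parts.yr | parts.score | parts.name | depts.qty | depts.score
6 | 4 | carol | 9 | 4
8 | 9 | alice | 10 | 9
3 | 7 | bob | 2 | 7
90 | 4 | eve | 9 | 4
After WHERE (2 rows):
parts.yr | parts.score | parts.name | depts.qty | depts.score
6 | 4 | carol | 9 | 4
90 | 4 | eve | 9 | 4
After GROUP BY (2 rows):
parts.name | sum_qty
carol | 9
eve | 9
After ORDER BY (2 rows):
parts.name | sum_qty
eve | 9
carol | 9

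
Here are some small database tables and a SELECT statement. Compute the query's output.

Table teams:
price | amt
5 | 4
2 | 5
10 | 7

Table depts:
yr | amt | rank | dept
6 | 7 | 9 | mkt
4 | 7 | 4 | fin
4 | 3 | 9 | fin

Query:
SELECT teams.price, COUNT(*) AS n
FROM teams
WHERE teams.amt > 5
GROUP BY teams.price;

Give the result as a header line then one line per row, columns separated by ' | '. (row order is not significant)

== RESULT ==
teams.price | n
10 | 1

Derivation:
After WHERE (1 rows):
teams.price | teams.amt
10 | 7
After GROUP BY (1 rows):
teams.price | n
10 | 1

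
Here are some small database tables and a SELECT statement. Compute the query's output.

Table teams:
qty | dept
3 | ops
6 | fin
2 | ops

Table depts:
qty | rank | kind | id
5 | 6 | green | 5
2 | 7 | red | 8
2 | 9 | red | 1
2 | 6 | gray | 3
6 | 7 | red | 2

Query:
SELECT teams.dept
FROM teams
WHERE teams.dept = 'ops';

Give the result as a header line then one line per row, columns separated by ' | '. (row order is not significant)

After WHERE (2 rows):
teams.qty | teams.dept
3 | ops
2 | ops
After SELECT (2 rows):
teams.dept
ops
ops

== RESULT ==
teams.dept
ops
ops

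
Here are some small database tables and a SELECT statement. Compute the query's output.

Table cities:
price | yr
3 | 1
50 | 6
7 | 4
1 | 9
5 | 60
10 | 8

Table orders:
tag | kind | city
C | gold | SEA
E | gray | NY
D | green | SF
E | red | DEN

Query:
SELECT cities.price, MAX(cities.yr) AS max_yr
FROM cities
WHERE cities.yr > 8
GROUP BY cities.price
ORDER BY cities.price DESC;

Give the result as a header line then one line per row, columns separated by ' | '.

== RESULT ==
cities.price | max_yr
5 | 60
1 | 9

Derivation:
After WHERE (2 rows):
cities.price | cities.yr
1 | 9
5 | 60
After GROUP BY (2 rows):
cities.price | max_yr
1 | 9
5 | 60
After ORDER BY (2 rows):
cities.price | max_yr
5 | 60
1 | 9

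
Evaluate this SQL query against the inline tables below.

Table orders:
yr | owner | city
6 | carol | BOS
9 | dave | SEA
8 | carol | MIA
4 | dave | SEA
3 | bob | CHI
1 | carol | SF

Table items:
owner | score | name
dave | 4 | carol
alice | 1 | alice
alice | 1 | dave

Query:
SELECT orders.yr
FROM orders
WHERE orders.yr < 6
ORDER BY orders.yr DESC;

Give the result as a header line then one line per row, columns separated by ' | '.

== RESULT ==
orders.yr
4
3
1

Derivation:
After WHERE (3 rows):
orders.yr | orders.owner | orders.city
4 | dave | SEA
3 | bob | CHI
1 | carol | SF
After SELECT (3 rows):
orders.yr
4
3
1
After ORDER BY (3 rows):
orders.yr
4
3
1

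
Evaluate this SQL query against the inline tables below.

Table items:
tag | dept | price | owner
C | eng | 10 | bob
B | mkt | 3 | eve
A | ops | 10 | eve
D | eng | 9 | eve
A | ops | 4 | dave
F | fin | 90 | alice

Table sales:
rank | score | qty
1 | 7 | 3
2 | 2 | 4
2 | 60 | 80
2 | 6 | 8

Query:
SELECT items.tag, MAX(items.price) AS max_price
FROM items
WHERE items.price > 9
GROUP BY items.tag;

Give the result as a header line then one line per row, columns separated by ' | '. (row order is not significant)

After WHERE (3 rows):
items.tag | items.dept | items.price | items.owner
C | eng | 10 | bob
A | ops | 10 | eve
F | fin | 90 | alice
After GROUP BY (3 rows):
items.tag | max_price
C | 10
A | 10
F | 90

== RESULT ==
items.tag | max_price
C | 10
A | 10
F | 90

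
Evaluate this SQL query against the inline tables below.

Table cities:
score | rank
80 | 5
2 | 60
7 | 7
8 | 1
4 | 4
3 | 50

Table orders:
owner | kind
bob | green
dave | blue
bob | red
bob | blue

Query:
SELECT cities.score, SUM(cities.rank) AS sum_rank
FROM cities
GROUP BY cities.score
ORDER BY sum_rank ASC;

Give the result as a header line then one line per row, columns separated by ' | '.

== RESULT ==
cities.score | sum_rank
8 | 1
4 | 4
80 | 5
7 | 7
3 | 50
2 | 60

Derivation:
After GROUP BY (6 rows):
cities.score | sum_rank
80 | 5
2 | 60
7 | 7
8 | 1
4 | 4
3 | 50
After ORDER BY (6 rows):
cities.score | sum_rank
8 | 1
4 | 4
80 | 5
7 | 7
3 | 50
2 | 60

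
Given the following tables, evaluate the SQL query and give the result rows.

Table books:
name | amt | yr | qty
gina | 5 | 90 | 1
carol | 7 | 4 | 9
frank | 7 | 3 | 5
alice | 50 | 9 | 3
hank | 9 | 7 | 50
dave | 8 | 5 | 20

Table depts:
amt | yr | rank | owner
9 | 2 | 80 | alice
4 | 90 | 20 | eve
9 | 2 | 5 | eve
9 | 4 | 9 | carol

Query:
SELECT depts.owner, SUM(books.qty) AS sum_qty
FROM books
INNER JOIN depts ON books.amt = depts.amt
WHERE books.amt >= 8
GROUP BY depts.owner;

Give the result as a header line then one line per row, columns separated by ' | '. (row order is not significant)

After JOIN depts (3 rows):
books.name | books.amt | books.yr | books.qty | depts.amt | depts.yr | depts.rank | depts.owner
hank | 9 | 7 | 50 | 9 | 2 | 80 | alice
hank | 9 | 7 | 50 | 9 | 2 | 5 | eve
hank | 9 | 7 | 50 | 9 | 4 | 9 | carol
After WHERE (3 rows):
books.name | books.amt | books.yr | books.qty | depts.amt | depts.yr | depts.rank | depts.owner
hank | 9 | 7 | 50 | 9 | 2 | 80 | alice
hank | 9 | 7 | 50 | 9 | 2 | 5 | eve
hank | 9 | 7 | 50 | 9 | 4 | 9 | carol
After GROUP BY (3 rows):
depts.owner | sum_qty
alice | 50
eve | 50
carol | 50

== RESULT ==
depts.owner | sum_qty
alice | 50
eve | 50
carol | 50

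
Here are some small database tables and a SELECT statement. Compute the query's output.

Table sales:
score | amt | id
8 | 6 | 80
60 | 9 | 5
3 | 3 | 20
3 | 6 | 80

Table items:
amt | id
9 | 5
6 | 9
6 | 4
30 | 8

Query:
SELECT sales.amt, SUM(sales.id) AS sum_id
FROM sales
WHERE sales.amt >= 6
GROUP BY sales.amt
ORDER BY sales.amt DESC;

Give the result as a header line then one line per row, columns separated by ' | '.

After WHERE (3 rows):
sales.score | sales.amt | sales.id
8 | 6 | 80
60 | 9 | 5
3 | 6 | 80
After GROUP BY (2 rows):
sales.amt | sum_id
6 | 160
9 | 5
After ORDER BY (2 rows):
sales.amt | sum_id
9 | 5
6 | 160

== RESULT ==
sales.amt | sum_id
9 | 5
6 | 160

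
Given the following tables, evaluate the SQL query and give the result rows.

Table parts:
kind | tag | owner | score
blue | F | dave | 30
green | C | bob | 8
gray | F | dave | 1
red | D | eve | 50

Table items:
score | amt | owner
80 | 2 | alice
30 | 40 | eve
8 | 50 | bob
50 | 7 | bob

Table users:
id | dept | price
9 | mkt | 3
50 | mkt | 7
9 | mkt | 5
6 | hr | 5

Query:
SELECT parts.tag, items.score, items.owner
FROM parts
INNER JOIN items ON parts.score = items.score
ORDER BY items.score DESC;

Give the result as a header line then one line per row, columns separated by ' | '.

After JOIN items (3 rows):
parts.kind | parts.tag | parts.owner | parts.score | items.score | items.amt | items.owner
blue | F | dave | 30 | 30 | 40 | eve
green | C | bob | 8 | 8 | 50 | bob
red | D | eve | 50 | 50 | 7 | bob
After SELECT (3 rows):
parts.tag | items.score | items.owner
F | 30 | eve
C | 8 | bob
D | 50 | bob
After ORDER BY (3 rows):
parts.tag | items.score | items.owner
D | 50 | bob
F | 30 | eve
C | 8 | bob

== RESULT ==
parts.tag | items.score | items.owner
D | 50 | bob
F | 30 | eve
C | 8 | bob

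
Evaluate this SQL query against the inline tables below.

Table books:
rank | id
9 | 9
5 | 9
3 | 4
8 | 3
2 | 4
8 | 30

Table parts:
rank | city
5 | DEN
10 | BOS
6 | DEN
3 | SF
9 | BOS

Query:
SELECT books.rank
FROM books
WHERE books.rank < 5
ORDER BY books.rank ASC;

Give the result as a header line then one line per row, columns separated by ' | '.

== RESULT ==
books.rank
2
3

Derivation:
After WHERE (2 rows):
books.rank | books.id
3 | 4
2 | 4
After SELECT (2 rows):
books.rank
3
2
After ORDER BY (2 rows):
books.rank
2
3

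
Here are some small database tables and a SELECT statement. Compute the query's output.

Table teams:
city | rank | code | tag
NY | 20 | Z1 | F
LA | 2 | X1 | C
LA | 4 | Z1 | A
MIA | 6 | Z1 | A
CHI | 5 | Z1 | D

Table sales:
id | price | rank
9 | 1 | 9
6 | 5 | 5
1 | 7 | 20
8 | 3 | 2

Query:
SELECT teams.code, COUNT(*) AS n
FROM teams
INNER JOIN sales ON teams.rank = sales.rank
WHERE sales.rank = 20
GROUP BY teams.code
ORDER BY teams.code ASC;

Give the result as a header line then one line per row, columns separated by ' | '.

== RESULT ==
teams.code | n
Z1 | 1

Derivation:
After JOIN sales (3 rows):
teams.city | teams.rank | teams.code | teams.tag | sales.id | sales.price | sales.rank
NY | 20 | Z1 | F | 1 | 7 | 20
LA | 2 | X1 | C | 8 | 3 | 2
CHI | 5 | Z1 | D | 6 | 5 | 5
After WHERE (1 rows):
teams.city | teams.rank | teams.code | teams.tag | sales.id | sales.price | sales.rank
NY | 20 | Z1 | F | 1 | 7 | 20
After GROUP BY (1 rows):
teams.code | n
Z1 | 1
After ORDER BY (1 rows):
teams.code | n
Z1 | 1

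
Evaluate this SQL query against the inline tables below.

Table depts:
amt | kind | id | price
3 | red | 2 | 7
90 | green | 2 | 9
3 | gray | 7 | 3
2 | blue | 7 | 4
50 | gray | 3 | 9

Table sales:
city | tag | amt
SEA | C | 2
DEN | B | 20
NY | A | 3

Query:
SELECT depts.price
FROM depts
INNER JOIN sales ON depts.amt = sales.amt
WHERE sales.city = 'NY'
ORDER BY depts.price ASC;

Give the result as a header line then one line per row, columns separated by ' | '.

== RESULT ==
depts.price
3
7

Derivation:
After JOIN sales (3 rows):
depts.amt | depts.kind | depts.id | depts.price | sales.city | sales.tag | sales.amt
3 | red | 2 | 7 | NY | A | 3
3 | gray | 7 | 3 | NY | A | 3
2 | blue | 7 | 4 | SEA | C | 2
After WHERE (2 rows):
depts.amt | depts.kind | depts.id | depts.price | sales.city | sales.tag | sales.amt
3 | red | 2 | 7 | NY | A | 3
3 | gray | 7 | 3 | NY | A | 3
After SELECT (2 rows):
depts.price
7
3
After ORDER BY (2 rows):
depts.price
3
7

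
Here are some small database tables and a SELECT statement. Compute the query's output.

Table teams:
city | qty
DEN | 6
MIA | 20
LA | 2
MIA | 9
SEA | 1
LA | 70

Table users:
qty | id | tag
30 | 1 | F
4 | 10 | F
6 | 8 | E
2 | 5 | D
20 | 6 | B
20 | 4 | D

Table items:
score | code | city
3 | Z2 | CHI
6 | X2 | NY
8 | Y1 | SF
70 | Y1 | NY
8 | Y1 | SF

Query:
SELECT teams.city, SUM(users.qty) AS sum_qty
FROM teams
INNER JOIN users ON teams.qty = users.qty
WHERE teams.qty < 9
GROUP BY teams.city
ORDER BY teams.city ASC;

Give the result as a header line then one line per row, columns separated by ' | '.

After JOIN users (4 rows):
teams.city | teams.qty | users.qty | users.id | users.tag
DEN | 6 | 6 | 8 | E
MIA | 20 | 20 | 6 | B
MIA | 20 | 20 | 4 | D
LA | 2 | 2 | 5 | D
After WHERE (2 rows):
teams.city | teams.qty | users.qty | users.id | users.tag
DEN | 6 | 6 | 8 | E
LA | 2 | 2 | 5 | D
After GROUP BY (2 rows):
teams.city | sum_qty
DEN | 6
LA | 2
After ORDER BY (2 rows):
teams.city | sum_qty
DEN | 6
LA | 2

== RESULT ==
teams.city | sum_qty
DEN | 6
LA | 2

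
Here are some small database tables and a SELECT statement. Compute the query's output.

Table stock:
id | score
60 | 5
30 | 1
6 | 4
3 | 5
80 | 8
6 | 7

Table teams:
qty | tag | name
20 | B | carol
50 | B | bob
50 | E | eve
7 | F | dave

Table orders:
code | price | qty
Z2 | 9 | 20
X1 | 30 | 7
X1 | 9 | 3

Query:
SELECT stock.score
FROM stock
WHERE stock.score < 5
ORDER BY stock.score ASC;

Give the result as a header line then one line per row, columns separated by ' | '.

After WHERE (2 rows):
stock.id | stock.score
30 | 1
6 | 4
After SELECT (2 rows):
stock.score
1
4
After ORDER BY (2 rows):
stock.score
1
4

== RESULT ==
stock.score
1
4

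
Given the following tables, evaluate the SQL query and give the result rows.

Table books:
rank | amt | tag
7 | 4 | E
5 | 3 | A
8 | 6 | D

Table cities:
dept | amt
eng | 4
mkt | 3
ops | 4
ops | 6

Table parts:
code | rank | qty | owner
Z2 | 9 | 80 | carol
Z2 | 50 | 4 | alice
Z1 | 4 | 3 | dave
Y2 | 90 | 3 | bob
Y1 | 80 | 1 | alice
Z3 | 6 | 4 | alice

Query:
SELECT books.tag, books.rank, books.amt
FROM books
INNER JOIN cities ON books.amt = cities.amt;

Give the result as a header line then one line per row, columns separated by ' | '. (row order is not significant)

== RESULT ==
books.tag | books.rank | books.amt
E | 7 | 4
E | 7 | 4
A | 5 | 3
D | 8 | 6

Derivation:
After JOIN cities (4 rows):
books.rank | books.amt | books.tag | cities.dept | cities.amt
7 | 4 | E | eng | 4
7 | 4 | E | ops | 4
5 | 3 | A | mkt | 3
8 | 6 | D | ops | 6
After SELECT (4 rows):
books.tag | books.rank | books.amt
E | 7 | 4
E | 7 | 4
A | 5 | 3
D | 8 | 6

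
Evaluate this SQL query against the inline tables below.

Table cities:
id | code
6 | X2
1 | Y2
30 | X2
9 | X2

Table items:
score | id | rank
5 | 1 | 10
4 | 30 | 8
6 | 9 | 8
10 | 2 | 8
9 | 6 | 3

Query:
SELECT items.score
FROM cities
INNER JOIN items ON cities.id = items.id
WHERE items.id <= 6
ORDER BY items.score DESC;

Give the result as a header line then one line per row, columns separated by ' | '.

== RESULT ==
items.score
9
5

Derivation:
After JOIN items (4 rows):
cities.id | cities.code | items.score | items.id | items.rank
6 | X2 | 9 | 6 | 3
1 | Y2 | 5 | 1 | 10
30 | X2 | 4 | 30 | 8
9 | X2 | 6 | 9 | 8
After WHERE (2 rows):
cities.id | cities.code | items.score | items.id | items.rank
6 | X2 | 9 | 6 | 3
1 | Y2 | 5 | 1 | 10
After SELECT (2 rows):
items.score
9
5
After ORDER BY (2 rows):
items.score
9
5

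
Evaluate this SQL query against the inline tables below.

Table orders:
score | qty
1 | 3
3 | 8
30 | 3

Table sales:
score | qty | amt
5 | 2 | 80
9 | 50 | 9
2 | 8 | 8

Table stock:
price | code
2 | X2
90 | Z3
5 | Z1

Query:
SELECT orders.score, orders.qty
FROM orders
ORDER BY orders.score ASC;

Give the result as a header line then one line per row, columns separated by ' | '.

After SELECT (3 rows):
orders.score | orders.qty
1 | 3
3 | 8
30 | 3
After ORDER BY (3 rows):
orders.score | orders.qty
1 | 3
3 | 8
30 | 3

== RESULT ==
orders.score | orders.qty
1 | 3
3 | 8
30 | 3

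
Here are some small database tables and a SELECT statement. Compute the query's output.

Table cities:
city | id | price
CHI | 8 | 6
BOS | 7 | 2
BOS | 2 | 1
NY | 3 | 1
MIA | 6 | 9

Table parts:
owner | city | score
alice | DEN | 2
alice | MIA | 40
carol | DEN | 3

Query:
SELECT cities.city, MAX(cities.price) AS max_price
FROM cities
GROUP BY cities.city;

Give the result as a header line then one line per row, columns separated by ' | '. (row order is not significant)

== RESULT ==
cities.city | max_price
CHI | 6
BOS | 2
NY | 1
MIA | 9

Derivation:
After GROUP BY (4 rows):
cities.city | max_price
CHI | 6
BOS | 2
NY | 1
MIA | 9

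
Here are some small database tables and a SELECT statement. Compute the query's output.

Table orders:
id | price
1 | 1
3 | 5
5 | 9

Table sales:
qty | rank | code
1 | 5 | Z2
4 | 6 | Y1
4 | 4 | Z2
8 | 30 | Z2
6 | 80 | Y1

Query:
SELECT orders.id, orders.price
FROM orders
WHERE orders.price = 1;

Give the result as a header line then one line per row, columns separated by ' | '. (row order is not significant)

After WHERE (1 rows):
orders.id | orders.price
1 | 1
After SELECT (1 rows):
orders.id | orders.price
1 | 1

== RESULT ==
orders.id | orders.price
1 | 1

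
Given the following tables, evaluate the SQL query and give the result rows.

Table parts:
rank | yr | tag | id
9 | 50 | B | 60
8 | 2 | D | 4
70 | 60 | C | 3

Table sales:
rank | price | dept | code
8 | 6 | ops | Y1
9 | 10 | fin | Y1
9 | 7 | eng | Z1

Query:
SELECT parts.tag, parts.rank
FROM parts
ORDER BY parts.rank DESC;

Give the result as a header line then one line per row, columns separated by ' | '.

== RESULT ==
parts.tag | parts.rank
C | 70
B | 9
D | 8

Derivation:
After SELECT (3 rows):
parts.tag | parts.rank
B | 9
D | 8
C | 70
After ORDER BY (3 rows):
parts.tag | parts.rank
C | 70
B | 9
D | 8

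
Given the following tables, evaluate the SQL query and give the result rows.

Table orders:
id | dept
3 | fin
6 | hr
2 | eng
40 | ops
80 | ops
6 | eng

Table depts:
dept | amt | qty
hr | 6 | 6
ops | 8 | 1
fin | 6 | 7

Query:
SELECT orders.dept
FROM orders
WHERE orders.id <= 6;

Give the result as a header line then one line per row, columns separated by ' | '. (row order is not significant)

== RESULT ==
orders.dept
fin
hr
eng
eng

Derivation:
After WHERE (4 rows):
orders.id | orders.dept
3 | fin
6 | hr
2 | eng
6 | eng
After SELECT (4 rows):
orders.dept
fin
hr
eng
eng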